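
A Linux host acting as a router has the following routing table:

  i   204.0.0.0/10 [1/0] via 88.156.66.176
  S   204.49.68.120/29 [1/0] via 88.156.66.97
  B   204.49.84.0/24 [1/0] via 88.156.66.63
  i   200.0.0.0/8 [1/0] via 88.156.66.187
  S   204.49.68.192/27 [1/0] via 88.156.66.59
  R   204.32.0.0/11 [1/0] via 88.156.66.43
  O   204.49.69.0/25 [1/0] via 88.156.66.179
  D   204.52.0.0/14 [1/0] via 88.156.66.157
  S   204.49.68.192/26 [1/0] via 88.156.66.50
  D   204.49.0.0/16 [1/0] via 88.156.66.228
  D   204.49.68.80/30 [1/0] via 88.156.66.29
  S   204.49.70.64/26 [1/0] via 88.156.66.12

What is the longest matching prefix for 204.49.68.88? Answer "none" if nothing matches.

Entries matching 204.49.68.88:
  204.0.0.0/10 (204.0.0.0 - 204.63.255.255)
  204.32.0.0/11 (204.32.0.0 - 204.63.255.255)
  204.49.0.0/16 (204.49.0.0 - 204.49.255.255)
Most specific is 204.49.0.0/16.

204.49.0.0/16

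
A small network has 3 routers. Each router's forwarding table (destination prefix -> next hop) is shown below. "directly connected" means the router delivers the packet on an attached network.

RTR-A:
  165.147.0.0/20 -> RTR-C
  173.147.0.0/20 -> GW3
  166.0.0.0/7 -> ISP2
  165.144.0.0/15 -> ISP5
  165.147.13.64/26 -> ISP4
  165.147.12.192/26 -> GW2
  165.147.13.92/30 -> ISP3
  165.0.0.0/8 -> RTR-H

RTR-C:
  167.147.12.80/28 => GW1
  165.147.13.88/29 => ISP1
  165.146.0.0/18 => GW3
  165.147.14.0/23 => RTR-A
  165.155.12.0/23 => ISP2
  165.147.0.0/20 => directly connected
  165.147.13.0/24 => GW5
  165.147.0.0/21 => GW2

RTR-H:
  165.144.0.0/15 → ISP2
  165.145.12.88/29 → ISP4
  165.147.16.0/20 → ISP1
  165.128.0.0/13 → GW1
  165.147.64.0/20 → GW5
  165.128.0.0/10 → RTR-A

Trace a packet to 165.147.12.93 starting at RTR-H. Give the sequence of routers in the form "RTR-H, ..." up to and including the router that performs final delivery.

RTR-H, RTR-A, RTR-C

At RTR-H: longest match for 165.147.12.93 is 165.128.0.0/10 -> RTR-A
At RTR-A: longest match for 165.147.12.93 is 165.147.0.0/20 -> RTR-C
At RTR-C: longest match for 165.147.12.93 is 165.147.0.0/20 -> directly connected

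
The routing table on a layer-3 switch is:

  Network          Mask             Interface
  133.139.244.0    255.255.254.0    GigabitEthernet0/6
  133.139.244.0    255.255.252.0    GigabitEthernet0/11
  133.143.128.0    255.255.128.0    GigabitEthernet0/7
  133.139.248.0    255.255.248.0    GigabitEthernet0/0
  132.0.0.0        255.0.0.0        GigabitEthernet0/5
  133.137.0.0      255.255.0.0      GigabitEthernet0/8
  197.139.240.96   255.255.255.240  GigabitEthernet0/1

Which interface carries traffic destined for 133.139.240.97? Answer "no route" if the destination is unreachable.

no route

No entry's prefix contains 133.139.240.97; there is no default route.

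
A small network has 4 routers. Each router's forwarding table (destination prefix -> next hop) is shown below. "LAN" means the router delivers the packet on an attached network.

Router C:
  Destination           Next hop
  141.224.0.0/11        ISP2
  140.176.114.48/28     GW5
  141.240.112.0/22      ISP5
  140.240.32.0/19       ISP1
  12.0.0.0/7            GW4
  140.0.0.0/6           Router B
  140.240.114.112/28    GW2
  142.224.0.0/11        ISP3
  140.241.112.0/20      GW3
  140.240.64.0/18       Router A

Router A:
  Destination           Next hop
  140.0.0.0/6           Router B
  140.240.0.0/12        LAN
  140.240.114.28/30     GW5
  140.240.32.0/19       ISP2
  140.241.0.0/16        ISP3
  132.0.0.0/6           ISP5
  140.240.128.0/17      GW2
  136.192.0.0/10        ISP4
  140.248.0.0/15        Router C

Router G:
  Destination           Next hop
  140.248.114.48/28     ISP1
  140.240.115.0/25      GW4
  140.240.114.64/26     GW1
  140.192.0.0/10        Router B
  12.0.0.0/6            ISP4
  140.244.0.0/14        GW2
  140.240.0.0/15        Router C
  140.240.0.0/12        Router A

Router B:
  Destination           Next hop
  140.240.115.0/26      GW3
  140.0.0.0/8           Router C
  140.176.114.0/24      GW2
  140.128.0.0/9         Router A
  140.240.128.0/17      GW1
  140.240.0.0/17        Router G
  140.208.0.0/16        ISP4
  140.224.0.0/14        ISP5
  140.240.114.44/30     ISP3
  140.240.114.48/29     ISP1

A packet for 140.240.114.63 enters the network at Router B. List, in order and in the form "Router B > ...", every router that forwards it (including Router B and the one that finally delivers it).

At Router B: longest match for 140.240.114.63 is 140.240.0.0/17 -> Router G
At Router G: longest match for 140.240.114.63 is 140.240.0.0/15 -> Router C
At Router C: longest match for 140.240.114.63 is 140.240.64.0/18 -> Router A
At Router A: longest match for 140.240.114.63 is 140.240.0.0/12 -> LAN

Router B > Router G > Router C > Router A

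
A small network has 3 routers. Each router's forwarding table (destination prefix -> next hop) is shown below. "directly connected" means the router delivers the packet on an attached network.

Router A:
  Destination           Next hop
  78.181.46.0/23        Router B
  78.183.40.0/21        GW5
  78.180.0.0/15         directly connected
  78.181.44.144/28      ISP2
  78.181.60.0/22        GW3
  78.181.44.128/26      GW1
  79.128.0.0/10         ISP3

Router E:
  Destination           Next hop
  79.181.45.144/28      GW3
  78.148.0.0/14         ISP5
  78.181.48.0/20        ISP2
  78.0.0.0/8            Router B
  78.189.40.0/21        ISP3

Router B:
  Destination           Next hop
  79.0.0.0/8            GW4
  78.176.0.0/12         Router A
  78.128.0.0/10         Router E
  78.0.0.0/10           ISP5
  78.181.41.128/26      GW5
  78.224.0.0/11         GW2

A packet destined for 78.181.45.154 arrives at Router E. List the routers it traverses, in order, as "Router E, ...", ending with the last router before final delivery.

Router E, Router B, Router A

At Router E: longest match for 78.181.45.154 is 78.0.0.0/8 -> Router B
At Router B: longest match for 78.181.45.154 is 78.176.0.0/12 -> Router A
At Router A: longest match for 78.181.45.154 is 78.180.0.0/15 -> directly connected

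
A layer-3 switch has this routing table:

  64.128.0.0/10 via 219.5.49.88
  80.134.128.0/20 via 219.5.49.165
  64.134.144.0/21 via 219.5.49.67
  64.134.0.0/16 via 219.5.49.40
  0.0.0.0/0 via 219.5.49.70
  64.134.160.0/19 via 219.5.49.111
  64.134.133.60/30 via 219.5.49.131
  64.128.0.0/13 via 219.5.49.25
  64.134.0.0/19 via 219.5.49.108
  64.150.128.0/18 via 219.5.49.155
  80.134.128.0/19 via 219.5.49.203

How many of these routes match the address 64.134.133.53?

Prefixes containing 64.134.133.53:
  0.0.0.0/0 (default, matches everything)
  64.128.0.0/10 (64.128.0.0 - 64.191.255.255)
  64.128.0.0/13 (64.128.0.0 - 64.135.255.255)
  64.134.0.0/16 (64.134.0.0 - 64.134.255.255)
Total matching entries: 4.

4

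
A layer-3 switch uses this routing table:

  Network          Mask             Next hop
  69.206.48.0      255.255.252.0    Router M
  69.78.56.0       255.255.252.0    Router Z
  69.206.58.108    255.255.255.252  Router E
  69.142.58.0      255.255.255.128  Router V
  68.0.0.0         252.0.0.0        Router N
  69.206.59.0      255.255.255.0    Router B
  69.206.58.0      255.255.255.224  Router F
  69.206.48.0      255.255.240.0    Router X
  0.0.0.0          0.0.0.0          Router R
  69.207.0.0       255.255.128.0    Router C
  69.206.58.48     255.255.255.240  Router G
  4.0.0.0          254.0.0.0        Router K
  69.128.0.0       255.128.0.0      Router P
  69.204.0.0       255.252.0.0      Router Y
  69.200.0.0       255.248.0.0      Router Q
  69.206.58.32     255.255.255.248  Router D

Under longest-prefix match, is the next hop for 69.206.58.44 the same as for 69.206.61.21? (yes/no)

69.206.58.44: longest match 69.206.48.0/20 -> Router X
69.206.61.21: longest match 69.206.48.0/20 -> Router X

yes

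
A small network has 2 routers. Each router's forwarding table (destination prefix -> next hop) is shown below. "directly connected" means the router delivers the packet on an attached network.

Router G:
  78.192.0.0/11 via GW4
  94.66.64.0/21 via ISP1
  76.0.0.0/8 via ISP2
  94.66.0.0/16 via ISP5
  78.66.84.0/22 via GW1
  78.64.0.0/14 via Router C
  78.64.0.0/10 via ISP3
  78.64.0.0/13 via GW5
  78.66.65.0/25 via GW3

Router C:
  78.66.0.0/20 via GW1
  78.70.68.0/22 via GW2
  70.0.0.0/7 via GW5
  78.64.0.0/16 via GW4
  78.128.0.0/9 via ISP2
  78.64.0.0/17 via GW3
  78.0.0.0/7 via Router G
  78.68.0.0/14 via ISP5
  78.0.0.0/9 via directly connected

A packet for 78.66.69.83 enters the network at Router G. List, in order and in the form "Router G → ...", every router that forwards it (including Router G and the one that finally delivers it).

At Router G: longest match for 78.66.69.83 is 78.64.0.0/14 -> Router C
At Router C: longest match for 78.66.69.83 is 78.0.0.0/9 -> directly connected

Router G → Router C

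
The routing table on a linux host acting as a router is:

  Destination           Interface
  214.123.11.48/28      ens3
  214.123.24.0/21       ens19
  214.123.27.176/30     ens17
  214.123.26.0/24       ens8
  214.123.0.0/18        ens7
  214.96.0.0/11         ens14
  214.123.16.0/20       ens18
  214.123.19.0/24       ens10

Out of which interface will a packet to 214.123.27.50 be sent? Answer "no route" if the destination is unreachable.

Routes whose prefix contains 214.123.27.50:
  214.96.0.0/11 (214.96.0.0 - 214.127.255.255) -> ens14
  214.123.0.0/18 (214.123.0.0 - 214.123.63.255) -> ens7
  214.123.16.0/20 (214.123.16.0 - 214.123.31.255) -> ens18
  214.123.24.0/21 (214.123.24.0 - 214.123.31.255) -> ens19
More-specific entries that do NOT match:
  214.123.27.176/30 (214.123.27.176 - 214.123.27.179) does not contain 214.123.27.50
  214.123.11.48/28 (214.123.11.48 - 214.123.11.63) does not contain 214.123.27.50
  214.123.26.0/24 (214.123.26.0 - 214.123.26.255) does not contain 214.123.27.50
  214.123.19.0/24 (214.123.19.0 - 214.123.19.255) does not contain 214.123.27.50
Longest matching prefix is /21 -> interface ens19.

ens19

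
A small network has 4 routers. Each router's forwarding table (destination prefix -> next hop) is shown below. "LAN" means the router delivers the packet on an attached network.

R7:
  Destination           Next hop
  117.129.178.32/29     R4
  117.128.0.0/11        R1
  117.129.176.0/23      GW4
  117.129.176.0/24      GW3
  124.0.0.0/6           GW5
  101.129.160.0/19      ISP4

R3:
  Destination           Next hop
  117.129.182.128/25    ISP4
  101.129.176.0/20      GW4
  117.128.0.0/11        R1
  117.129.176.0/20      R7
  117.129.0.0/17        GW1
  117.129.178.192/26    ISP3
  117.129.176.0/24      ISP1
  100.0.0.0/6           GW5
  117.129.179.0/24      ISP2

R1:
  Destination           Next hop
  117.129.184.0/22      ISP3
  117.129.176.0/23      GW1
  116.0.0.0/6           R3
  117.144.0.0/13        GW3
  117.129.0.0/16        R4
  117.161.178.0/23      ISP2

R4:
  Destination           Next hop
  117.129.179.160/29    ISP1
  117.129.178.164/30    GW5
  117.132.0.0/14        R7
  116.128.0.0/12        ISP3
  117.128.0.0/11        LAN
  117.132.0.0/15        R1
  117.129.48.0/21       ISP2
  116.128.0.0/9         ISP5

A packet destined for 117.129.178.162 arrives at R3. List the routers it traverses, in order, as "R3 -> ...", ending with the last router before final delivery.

R3 -> R7 -> R1 -> R4

At R3: longest match for 117.129.178.162 is 117.129.176.0/20 -> R7
At R7: longest match for 117.129.178.162 is 117.128.0.0/11 -> R1
At R1: longest match for 117.129.178.162 is 117.129.0.0/16 -> R4
At R4: longest match for 117.129.178.162 is 117.128.0.0/11 -> LAN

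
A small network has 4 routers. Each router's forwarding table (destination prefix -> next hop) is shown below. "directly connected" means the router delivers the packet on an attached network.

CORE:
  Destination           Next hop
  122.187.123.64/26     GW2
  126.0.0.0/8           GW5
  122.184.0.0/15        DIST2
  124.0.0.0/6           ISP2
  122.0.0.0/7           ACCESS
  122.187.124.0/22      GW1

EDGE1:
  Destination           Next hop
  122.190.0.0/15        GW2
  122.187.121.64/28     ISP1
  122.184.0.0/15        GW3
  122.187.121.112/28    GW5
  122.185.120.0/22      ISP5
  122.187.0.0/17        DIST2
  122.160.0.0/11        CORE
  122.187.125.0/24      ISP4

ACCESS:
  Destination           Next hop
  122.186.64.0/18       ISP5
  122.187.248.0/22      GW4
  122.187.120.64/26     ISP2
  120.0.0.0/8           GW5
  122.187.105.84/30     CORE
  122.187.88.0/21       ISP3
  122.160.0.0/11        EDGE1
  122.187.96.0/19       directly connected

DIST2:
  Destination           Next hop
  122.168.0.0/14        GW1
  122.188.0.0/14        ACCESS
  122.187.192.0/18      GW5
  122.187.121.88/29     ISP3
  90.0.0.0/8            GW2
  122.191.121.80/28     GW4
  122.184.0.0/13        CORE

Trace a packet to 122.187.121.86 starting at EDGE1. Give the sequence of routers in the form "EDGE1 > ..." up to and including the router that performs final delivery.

EDGE1 > DIST2 > CORE > ACCESS

At EDGE1: longest match for 122.187.121.86 is 122.187.0.0/17 -> DIST2
At DIST2: longest match for 122.187.121.86 is 122.184.0.0/13 -> CORE
At CORE: longest match for 122.187.121.86 is 122.0.0.0/7 -> ACCESS
At ACCESS: longest match for 122.187.121.86 is 122.187.96.0/19 -> directly connected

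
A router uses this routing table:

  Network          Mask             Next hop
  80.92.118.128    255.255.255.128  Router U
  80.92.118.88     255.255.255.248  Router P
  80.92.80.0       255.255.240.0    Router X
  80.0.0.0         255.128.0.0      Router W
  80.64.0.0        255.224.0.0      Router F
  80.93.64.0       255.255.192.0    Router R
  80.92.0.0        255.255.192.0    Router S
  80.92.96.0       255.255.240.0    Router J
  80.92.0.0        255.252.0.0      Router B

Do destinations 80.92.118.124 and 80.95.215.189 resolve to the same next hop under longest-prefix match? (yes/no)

80.92.118.124: longest match 80.92.0.0/14 -> Router B
80.95.215.189: longest match 80.92.0.0/14 -> Router B

yes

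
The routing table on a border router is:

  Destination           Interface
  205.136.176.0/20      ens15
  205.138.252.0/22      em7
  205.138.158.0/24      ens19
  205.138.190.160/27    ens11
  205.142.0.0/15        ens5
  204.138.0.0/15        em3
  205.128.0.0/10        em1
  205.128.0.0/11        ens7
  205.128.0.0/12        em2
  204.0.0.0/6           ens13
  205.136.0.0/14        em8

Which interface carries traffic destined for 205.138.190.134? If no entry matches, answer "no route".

em8

Routes whose prefix contains 205.138.190.134:
  204.0.0.0/6 (204.0.0.0 - 207.255.255.255) -> ens13
  205.128.0.0/10 (205.128.0.0 - 205.191.255.255) -> em1
  205.128.0.0/11 (205.128.0.0 - 205.159.255.255) -> ens7
  205.128.0.0/12 (205.128.0.0 - 205.143.255.255) -> em2
  205.136.0.0/14 (205.136.0.0 - 205.139.255.255) -> em8
More-specific entries that do NOT match:
  205.138.190.160/27 (205.138.190.160 - 205.138.190.191) does not contain 205.138.190.134
  205.138.158.0/24 (205.138.158.0 - 205.138.158.255) does not contain 205.138.190.134
  205.138.252.0/22 (205.138.252.0 - 205.138.255.255) does not contain 205.138.190.134
  205.136.176.0/20 (205.136.176.0 - 205.136.191.255) does not contain 205.138.190.134
  205.142.0.0/15 (205.142.0.0 - 205.143.255.255) does not contain 205.138.190.134
  204.138.0.0/15 (204.138.0.0 - 204.139.255.255) does not contain 205.138.190.134
Longest matching prefix is /14 -> interface em8.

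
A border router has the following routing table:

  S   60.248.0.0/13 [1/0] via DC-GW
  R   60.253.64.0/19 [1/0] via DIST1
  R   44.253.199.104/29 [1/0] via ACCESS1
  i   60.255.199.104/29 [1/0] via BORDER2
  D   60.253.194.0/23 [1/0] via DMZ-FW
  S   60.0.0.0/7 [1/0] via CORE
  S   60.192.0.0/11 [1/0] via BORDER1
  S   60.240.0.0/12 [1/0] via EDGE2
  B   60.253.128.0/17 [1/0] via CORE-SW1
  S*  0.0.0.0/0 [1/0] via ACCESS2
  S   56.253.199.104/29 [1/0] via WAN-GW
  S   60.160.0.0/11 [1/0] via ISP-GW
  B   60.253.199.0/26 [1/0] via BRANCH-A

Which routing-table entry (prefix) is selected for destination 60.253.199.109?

Entries matching 60.253.199.109:
  0.0.0.0/0 (default, matches everything)
  60.0.0.0/7 (60.0.0.0 - 61.255.255.255)
  60.240.0.0/12 (60.240.0.0 - 60.255.255.255)
  60.248.0.0/13 (60.248.0.0 - 60.255.255.255)
  60.253.128.0/17 (60.253.128.0 - 60.253.255.255)
Most specific is 60.253.128.0/17.

60.253.128.0/17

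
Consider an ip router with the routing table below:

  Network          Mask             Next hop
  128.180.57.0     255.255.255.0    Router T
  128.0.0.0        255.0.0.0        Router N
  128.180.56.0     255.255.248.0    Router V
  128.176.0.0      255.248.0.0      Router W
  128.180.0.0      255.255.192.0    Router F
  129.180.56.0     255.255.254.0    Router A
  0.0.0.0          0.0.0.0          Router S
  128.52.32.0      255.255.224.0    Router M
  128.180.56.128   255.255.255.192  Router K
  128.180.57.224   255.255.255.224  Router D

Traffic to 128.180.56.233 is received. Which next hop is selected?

Router V

Routes whose prefix contains 128.180.56.233:
  0.0.0.0/0 (default, matches everything) -> Router S
  128.0.0.0/8 (128.0.0.0 - 128.255.255.255) -> Router N
  128.176.0.0/13 (128.176.0.0 - 128.183.255.255) -> Router W
  128.180.0.0/18 (128.180.0.0 - 128.180.63.255) -> Router F
  128.180.56.0/21 (128.180.56.0 - 128.180.63.255) -> Router V
More-specific entries that do NOT match:
  128.180.57.224/27 (128.180.57.224 - 128.180.57.255) does not contain 128.180.56.233
  128.180.56.128/26 (128.180.56.128 - 128.180.56.191) does not contain 128.180.56.233
  128.180.57.0/24 (128.180.57.0 - 128.180.57.255) does not contain 128.180.56.233
  129.180.56.0/23 (129.180.56.0 - 129.180.57.255) does not contain 128.180.56.233
Longest matching prefix is /21 -> next hop Router V.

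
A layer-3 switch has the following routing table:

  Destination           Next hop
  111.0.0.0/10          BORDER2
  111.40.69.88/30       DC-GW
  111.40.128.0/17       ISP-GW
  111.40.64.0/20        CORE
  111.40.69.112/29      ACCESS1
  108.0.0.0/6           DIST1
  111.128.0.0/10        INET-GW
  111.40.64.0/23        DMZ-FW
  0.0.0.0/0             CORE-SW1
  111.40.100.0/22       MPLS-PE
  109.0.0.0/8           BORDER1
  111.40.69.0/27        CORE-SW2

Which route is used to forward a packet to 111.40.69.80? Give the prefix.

Entries matching 111.40.69.80:
  0.0.0.0/0 (default, matches everything)
  108.0.0.0/6 (108.0.0.0 - 111.255.255.255)
  111.0.0.0/10 (111.0.0.0 - 111.63.255.255)
  111.40.64.0/20 (111.40.64.0 - 111.40.79.255)
Most specific is 111.40.64.0/20.

111.40.64.0/20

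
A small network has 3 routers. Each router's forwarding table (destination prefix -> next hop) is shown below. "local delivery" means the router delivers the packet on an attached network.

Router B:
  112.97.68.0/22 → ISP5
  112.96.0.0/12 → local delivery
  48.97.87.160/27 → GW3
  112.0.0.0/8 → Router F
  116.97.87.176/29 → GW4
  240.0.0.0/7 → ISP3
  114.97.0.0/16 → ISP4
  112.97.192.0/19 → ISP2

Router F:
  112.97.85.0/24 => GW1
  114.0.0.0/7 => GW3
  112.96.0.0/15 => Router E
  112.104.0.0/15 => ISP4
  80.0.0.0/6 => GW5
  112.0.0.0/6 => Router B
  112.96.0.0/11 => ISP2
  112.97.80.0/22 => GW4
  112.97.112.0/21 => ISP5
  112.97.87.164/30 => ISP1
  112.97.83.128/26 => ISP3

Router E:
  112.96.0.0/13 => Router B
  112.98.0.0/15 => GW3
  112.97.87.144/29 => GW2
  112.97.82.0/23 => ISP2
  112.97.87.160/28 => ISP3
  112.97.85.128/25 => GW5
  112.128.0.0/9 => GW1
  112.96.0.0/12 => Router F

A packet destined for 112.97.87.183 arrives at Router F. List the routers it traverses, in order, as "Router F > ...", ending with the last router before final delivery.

At Router F: longest match for 112.97.87.183 is 112.96.0.0/15 -> Router E
At Router E: longest match for 112.97.87.183 is 112.96.0.0/13 -> Router B
At Router B: longest match for 112.97.87.183 is 112.96.0.0/12 -> local delivery

Router F > Router E > Router B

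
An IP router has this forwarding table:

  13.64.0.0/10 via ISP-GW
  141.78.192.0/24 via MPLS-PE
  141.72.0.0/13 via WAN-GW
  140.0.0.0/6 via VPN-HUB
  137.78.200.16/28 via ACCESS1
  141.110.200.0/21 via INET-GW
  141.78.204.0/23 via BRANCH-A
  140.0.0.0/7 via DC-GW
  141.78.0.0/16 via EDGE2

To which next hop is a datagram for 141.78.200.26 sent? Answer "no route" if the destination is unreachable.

EDGE2

Routes whose prefix contains 141.78.200.26:
  140.0.0.0/6 (140.0.0.0 - 143.255.255.255) -> VPN-HUB
  140.0.0.0/7 (140.0.0.0 - 141.255.255.255) -> DC-GW
  141.72.0.0/13 (141.72.0.0 - 141.79.255.255) -> WAN-GW
  141.78.0.0/16 (141.78.0.0 - 141.78.255.255) -> EDGE2
More-specific entries that do NOT match:
  137.78.200.16/28 (137.78.200.16 - 137.78.200.31) does not contain 141.78.200.26
  141.78.192.0/24 (141.78.192.0 - 141.78.192.255) does not contain 141.78.200.26
  141.78.204.0/23 (141.78.204.0 - 141.78.205.255) does not contain 141.78.200.26
  141.110.200.0/21 (141.110.200.0 - 141.110.207.255) does not contain 141.78.200.26
Longest matching prefix is /16 -> next hop EDGE2.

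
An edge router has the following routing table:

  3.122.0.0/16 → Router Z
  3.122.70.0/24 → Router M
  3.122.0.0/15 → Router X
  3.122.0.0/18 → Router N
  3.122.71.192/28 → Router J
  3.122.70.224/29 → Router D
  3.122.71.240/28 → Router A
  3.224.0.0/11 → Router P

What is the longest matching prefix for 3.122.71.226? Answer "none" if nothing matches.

3.122.0.0/16

Entries matching 3.122.71.226:
  3.122.0.0/15 (3.122.0.0 - 3.123.255.255)
  3.122.0.0/16 (3.122.0.0 - 3.122.255.255)
Most specific is 3.122.0.0/16.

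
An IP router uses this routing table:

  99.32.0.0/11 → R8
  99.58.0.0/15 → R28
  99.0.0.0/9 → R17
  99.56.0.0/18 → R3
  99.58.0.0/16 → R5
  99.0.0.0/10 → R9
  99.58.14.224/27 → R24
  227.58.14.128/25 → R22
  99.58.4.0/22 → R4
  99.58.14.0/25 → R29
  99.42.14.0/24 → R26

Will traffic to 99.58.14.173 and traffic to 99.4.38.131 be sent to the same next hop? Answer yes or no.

99.58.14.173: longest match 99.58.0.0/16 -> R5
99.4.38.131: longest match 99.0.0.0/10 -> R9

no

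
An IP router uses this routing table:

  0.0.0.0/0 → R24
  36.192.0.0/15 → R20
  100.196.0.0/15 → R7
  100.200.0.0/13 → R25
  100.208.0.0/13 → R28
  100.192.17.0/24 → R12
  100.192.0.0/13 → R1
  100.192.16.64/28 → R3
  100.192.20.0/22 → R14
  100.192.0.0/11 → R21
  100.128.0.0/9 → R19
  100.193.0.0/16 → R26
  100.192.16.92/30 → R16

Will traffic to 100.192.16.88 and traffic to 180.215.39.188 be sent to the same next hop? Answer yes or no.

no

100.192.16.88: longest match 100.192.0.0/13 -> R1
180.215.39.188: longest match 0.0.0.0/0 -> R24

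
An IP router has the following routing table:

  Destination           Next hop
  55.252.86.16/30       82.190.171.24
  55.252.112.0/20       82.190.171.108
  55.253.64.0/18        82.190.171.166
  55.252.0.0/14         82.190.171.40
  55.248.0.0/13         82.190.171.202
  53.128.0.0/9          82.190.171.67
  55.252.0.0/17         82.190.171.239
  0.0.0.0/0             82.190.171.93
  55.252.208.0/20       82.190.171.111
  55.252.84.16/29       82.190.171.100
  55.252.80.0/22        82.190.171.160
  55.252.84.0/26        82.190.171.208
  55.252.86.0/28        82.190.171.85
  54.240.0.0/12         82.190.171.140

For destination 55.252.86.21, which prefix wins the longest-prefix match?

Entries matching 55.252.86.21:
  0.0.0.0/0 (default, matches everything)
  55.248.0.0/13 (55.248.0.0 - 55.255.255.255)
  55.252.0.0/14 (55.252.0.0 - 55.255.255.255)
  55.252.0.0/17 (55.252.0.0 - 55.252.127.255)
Most specific is 55.252.0.0/17.

55.252.0.0/17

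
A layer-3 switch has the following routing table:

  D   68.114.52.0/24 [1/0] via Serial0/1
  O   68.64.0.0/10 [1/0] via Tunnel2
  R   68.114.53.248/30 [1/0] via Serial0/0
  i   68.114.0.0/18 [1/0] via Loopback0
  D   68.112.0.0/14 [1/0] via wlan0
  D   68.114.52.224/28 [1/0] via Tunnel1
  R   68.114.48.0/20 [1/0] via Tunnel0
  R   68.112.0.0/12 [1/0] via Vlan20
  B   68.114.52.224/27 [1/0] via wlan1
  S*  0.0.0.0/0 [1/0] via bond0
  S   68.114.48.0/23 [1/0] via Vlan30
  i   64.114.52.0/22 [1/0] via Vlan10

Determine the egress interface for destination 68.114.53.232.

Routes whose prefix contains 68.114.53.232:
  0.0.0.0/0 (default, matches everything) -> bond0
  68.64.0.0/10 (68.64.0.0 - 68.127.255.255) -> Tunnel2
  68.112.0.0/12 (68.112.0.0 - 68.127.255.255) -> Vlan20
  68.112.0.0/14 (68.112.0.0 - 68.115.255.255) -> wlan0
  68.114.0.0/18 (68.114.0.0 - 68.114.63.255) -> Loopback0
  68.114.48.0/20 (68.114.48.0 - 68.114.63.255) -> Tunnel0
More-specific entries that do NOT match:
  68.114.53.248/30 (68.114.53.248 - 68.114.53.251) does not contain 68.114.53.232
  68.114.52.224/28 (68.114.52.224 - 68.114.52.239) does not contain 68.114.53.232
  68.114.52.224/27 (68.114.52.224 - 68.114.52.255) does not contain 68.114.53.232
  68.114.52.0/24 (68.114.52.0 - 68.114.52.255) does not contain 68.114.53.232
  68.114.48.0/23 (68.114.48.0 - 68.114.49.255) does not contain 68.114.53.232
  64.114.52.0/22 (64.114.52.0 - 64.114.55.255) does not contain 68.114.53.232
Longest matching prefix is /20 -> interface Tunnel0.

Tunnel0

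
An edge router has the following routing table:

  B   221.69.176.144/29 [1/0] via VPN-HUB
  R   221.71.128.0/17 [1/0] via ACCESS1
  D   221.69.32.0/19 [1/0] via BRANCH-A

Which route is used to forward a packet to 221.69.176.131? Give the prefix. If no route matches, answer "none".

none

221.69.176.131 is outside every listed prefix and there is no default route.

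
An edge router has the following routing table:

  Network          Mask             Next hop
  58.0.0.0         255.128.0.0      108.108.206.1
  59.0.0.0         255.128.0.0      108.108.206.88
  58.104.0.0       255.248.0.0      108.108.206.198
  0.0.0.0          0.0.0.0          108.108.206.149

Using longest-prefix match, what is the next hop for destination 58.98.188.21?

108.108.206.1

Routes whose prefix contains 58.98.188.21:
  0.0.0.0/0 (default, matches everything) -> 108.108.206.149
  58.0.0.0/9 (58.0.0.0 - 58.127.255.255) -> 108.108.206.1
More-specific entries that do NOT match:
  58.104.0.0/13 (58.104.0.0 - 58.111.255.255) does not contain 58.98.188.21
Longest matching prefix is /9 -> next hop 108.108.206.1.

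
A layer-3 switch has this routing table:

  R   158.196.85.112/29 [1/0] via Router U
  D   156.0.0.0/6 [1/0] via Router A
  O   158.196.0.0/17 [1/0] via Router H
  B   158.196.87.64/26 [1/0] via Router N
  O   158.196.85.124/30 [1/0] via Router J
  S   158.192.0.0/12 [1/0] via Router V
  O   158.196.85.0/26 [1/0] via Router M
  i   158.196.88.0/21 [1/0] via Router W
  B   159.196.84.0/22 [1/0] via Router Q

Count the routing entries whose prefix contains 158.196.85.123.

3

Prefixes containing 158.196.85.123:
  156.0.0.0/6 (156.0.0.0 - 159.255.255.255)
  158.192.0.0/12 (158.192.0.0 - 158.207.255.255)
  158.196.0.0/17 (158.196.0.0 - 158.196.127.255)
Total matching entries: 3.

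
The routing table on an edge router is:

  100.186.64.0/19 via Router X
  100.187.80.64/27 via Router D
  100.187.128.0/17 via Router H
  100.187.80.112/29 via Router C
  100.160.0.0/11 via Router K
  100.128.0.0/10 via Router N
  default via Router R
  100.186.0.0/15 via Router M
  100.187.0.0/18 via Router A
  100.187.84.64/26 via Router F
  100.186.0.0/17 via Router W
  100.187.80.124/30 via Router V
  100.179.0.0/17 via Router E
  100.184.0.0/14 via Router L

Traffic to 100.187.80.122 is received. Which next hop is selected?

Routes whose prefix contains 100.187.80.122:
  0.0.0.0/0 (default, matches everything) -> Router R
  100.128.0.0/10 (100.128.0.0 - 100.191.255.255) -> Router N
  100.160.0.0/11 (100.160.0.0 - 100.191.255.255) -> Router K
  100.184.0.0/14 (100.184.0.0 - 100.187.255.255) -> Router L
  100.186.0.0/15 (100.186.0.0 - 100.187.255.255) -> Router M
More-specific entries that do NOT match:
  100.187.80.124/30 (100.187.80.124 - 100.187.80.127) does not contain 100.187.80.122
  100.187.80.112/29 (100.187.80.112 - 100.187.80.119) does not contain 100.187.80.122
  100.187.80.64/27 (100.187.80.64 - 100.187.80.95) does not contain 100.187.80.122
  100.187.84.64/26 (100.187.84.64 - 100.187.84.127) does not contain 100.187.80.122
  100.186.64.0/19 (100.186.64.0 - 100.186.95.255) does not contain 100.187.80.122
  100.187.0.0/18 (100.187.0.0 - 100.187.63.255) does not contain 100.187.80.122
  100.187.128.0/17 (100.187.128.0 - 100.187.255.255) does not contain 100.187.80.122
  100.186.0.0/17 (100.186.0.0 - 100.186.127.255) does not contain 100.187.80.122
  100.179.0.0/17 (100.179.0.0 - 100.179.127.255) does not contain 100.187.80.122
Longest matching prefix is /15 -> next hop Router M.

Router M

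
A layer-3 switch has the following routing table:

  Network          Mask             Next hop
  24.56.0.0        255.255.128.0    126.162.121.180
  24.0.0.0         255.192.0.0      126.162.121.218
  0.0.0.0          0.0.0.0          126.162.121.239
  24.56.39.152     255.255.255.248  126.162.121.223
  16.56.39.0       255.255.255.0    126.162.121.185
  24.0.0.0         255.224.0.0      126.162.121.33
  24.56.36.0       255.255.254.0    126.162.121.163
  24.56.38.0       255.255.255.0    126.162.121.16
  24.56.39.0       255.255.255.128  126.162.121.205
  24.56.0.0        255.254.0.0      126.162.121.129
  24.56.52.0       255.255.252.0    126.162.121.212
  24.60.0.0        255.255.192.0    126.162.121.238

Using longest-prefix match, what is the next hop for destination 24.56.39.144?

Routes whose prefix contains 24.56.39.144:
  0.0.0.0/0 (default, matches everything) -> 126.162.121.239
  24.0.0.0/10 (24.0.0.0 - 24.63.255.255) -> 126.162.121.218
  24.56.0.0/15 (24.56.0.0 - 24.57.255.255) -> 126.162.121.129
  24.56.0.0/17 (24.56.0.0 - 24.56.127.255) -> 126.162.121.180
More-specific entries that do NOT match:
  24.56.39.152/29 (24.56.39.152 - 24.56.39.159) does not contain 24.56.39.144
  24.56.39.0/25 (24.56.39.0 - 24.56.39.127) does not contain 24.56.39.144
  16.56.39.0/24 (16.56.39.0 - 16.56.39.255) does not contain 24.56.39.144
  24.56.38.0/24 (24.56.38.0 - 24.56.38.255) does not contain 24.56.39.144
  24.56.36.0/23 (24.56.36.0 - 24.56.37.255) does not contain 24.56.39.144
  24.56.52.0/22 (24.56.52.0 - 24.56.55.255) does not contain 24.56.39.144
  24.60.0.0/18 (24.60.0.0 - 24.60.63.255) does not contain 24.56.39.144
Longest matching prefix is /17 -> next hop 126.162.121.180.

126.162.121.180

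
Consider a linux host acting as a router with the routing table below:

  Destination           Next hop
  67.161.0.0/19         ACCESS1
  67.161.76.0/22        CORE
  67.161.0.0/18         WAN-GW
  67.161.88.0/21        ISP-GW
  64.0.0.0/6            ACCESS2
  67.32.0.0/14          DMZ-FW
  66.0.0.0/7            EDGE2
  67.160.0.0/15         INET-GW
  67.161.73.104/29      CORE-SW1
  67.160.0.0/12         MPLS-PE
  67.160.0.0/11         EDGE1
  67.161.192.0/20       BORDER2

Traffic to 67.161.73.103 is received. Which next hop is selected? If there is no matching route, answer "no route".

INET-GW

Routes whose prefix contains 67.161.73.103:
  64.0.0.0/6 (64.0.0.0 - 67.255.255.255) -> ACCESS2
  66.0.0.0/7 (66.0.0.0 - 67.255.255.255) -> EDGE2
  67.160.0.0/11 (67.160.0.0 - 67.191.255.255) -> EDGE1
  67.160.0.0/12 (67.160.0.0 - 67.175.255.255) -> MPLS-PE
  67.160.0.0/15 (67.160.0.0 - 67.161.255.255) -> INET-GW
More-specific entries that do NOT match:
  67.161.73.104/29 (67.161.73.104 - 67.161.73.111) does not contain 67.161.73.103
  67.161.76.0/22 (67.161.76.0 - 67.161.79.255) does not contain 67.161.73.103
  67.161.88.0/21 (67.161.88.0 - 67.161.95.255) does not contain 67.161.73.103
  67.161.192.0/20 (67.161.192.0 - 67.161.207.255) does not contain 67.161.73.103
  67.161.0.0/19 (67.161.0.0 - 67.161.31.255) does not contain 67.161.73.103
  67.161.0.0/18 (67.161.0.0 - 67.161.63.255) does not contain 67.161.73.103
Longest matching prefix is /15 -> next hop INET-GW.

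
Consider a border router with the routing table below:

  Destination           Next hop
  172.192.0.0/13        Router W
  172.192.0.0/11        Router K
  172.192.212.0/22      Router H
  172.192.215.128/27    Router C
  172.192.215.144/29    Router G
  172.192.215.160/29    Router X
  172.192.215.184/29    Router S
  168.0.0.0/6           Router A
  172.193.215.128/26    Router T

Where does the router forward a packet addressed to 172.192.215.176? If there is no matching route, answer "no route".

Router H

Routes whose prefix contains 172.192.215.176:
  172.192.0.0/11 (172.192.0.0 - 172.223.255.255) -> Router K
  172.192.0.0/13 (172.192.0.0 - 172.199.255.255) -> Router W
  172.192.212.0/22 (172.192.212.0 - 172.192.215.255) -> Router H
More-specific entries that do NOT match:
  172.192.215.144/29 (172.192.215.144 - 172.192.215.151) does not contain 172.192.215.176
  172.192.215.160/29 (172.192.215.160 - 172.192.215.167) does not contain 172.192.215.176
  172.192.215.184/29 (172.192.215.184 - 172.192.215.191) does not contain 172.192.215.176
  172.192.215.128/27 (172.192.215.128 - 172.192.215.159) does not contain 172.192.215.176
  172.193.215.128/26 (172.193.215.128 - 172.193.215.191) does not contain 172.192.215.176
Longest matching prefix is /22 -> next hop Router H.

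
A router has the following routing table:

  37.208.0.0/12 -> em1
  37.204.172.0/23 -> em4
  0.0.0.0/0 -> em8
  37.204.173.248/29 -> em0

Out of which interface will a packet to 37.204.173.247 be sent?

Routes whose prefix contains 37.204.173.247:
  0.0.0.0/0 (default, matches everything) -> em8
  37.204.172.0/23 (37.204.172.0 - 37.204.173.255) -> em4
More-specific entries that do NOT match:
  37.204.173.248/29 (37.204.173.248 - 37.204.173.255) does not contain 37.204.173.247
Longest matching prefix is /23 -> interface em4.

em4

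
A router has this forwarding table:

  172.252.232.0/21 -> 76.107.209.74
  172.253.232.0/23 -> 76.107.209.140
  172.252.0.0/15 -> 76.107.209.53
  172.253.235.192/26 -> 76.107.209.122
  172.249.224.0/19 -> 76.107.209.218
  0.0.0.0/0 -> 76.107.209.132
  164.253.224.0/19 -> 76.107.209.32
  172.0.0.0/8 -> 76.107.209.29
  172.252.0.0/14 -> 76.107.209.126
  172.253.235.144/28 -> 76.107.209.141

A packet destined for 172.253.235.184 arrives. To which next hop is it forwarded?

76.107.209.53

Routes whose prefix contains 172.253.235.184:
  0.0.0.0/0 (default, matches everything) -> 76.107.209.132
  172.0.0.0/8 (172.0.0.0 - 172.255.255.255) -> 76.107.209.29
  172.252.0.0/14 (172.252.0.0 - 172.255.255.255) -> 76.107.209.126
  172.252.0.0/15 (172.252.0.0 - 172.253.255.255) -> 76.107.209.53
More-specific entries that do NOT match:
  172.253.235.144/28 (172.253.235.144 - 172.253.235.159) does not contain 172.253.235.184
  172.253.235.192/26 (172.253.235.192 - 172.253.235.255) does not contain 172.253.235.184
  172.253.232.0/23 (172.253.232.0 - 172.253.233.255) does not contain 172.253.235.184
  172.252.232.0/21 (172.252.232.0 - 172.252.239.255) does not contain 172.253.235.184
  172.249.224.0/19 (172.249.224.0 - 172.249.255.255) does not contain 172.253.235.184
  164.253.224.0/19 (164.253.224.0 - 164.253.255.255) does not contain 172.253.235.184
Longest matching prefix is /15 -> next hop 76.107.209.53.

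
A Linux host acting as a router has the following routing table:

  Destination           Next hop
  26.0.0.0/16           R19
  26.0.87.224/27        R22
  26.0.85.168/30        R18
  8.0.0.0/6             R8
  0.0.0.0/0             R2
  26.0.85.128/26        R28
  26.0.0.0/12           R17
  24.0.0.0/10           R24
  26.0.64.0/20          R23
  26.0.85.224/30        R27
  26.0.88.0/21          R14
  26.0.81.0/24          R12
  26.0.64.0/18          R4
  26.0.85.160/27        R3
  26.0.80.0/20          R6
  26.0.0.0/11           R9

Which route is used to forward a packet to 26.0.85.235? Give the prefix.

Entries matching 26.0.85.235:
  0.0.0.0/0 (default, matches everything)
  26.0.0.0/11 (26.0.0.0 - 26.31.255.255)
  26.0.0.0/12 (26.0.0.0 - 26.15.255.255)
  26.0.0.0/16 (26.0.0.0 - 26.0.255.255)
  26.0.64.0/18 (26.0.64.0 - 26.0.127.255)
  26.0.80.0/20 (26.0.80.0 - 26.0.95.255)
Most specific is 26.0.80.0/20.

26.0.80.0/20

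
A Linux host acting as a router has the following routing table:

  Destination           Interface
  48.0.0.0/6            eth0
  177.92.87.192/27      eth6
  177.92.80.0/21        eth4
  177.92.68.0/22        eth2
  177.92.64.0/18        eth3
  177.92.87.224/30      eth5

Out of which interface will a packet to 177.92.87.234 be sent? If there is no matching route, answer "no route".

Routes whose prefix contains 177.92.87.234:
  177.92.64.0/18 (177.92.64.0 - 177.92.127.255) -> eth3
  177.92.80.0/21 (177.92.80.0 - 177.92.87.255) -> eth4
More-specific entries that do NOT match:
  177.92.87.224/30 (177.92.87.224 - 177.92.87.227) does not contain 177.92.87.234
  177.92.87.192/27 (177.92.87.192 - 177.92.87.223) does not contain 177.92.87.234
  177.92.68.0/22 (177.92.68.0 - 177.92.71.255) does not contain 177.92.87.234
Longest matching prefix is /21 -> interface eth4.

eth4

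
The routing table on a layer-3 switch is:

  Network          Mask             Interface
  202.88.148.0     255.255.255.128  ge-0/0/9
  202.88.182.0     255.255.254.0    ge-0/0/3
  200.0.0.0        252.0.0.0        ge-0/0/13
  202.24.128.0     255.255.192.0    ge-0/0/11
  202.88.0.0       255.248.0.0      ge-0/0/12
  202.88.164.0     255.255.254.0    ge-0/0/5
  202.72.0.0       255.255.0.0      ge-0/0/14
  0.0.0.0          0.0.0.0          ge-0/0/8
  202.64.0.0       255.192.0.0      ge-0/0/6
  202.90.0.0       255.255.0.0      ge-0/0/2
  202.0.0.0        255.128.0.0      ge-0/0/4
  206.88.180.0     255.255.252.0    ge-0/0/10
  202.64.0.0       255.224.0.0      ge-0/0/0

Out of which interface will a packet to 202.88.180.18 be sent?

ge-0/0/12

Routes whose prefix contains 202.88.180.18:
  0.0.0.0/0 (default, matches everything) -> ge-0/0/8
  200.0.0.0/6 (200.0.0.0 - 203.255.255.255) -> ge-0/0/13
  202.0.0.0/9 (202.0.0.0 - 202.127.255.255) -> ge-0/0/4
  202.64.0.0/10 (202.64.0.0 - 202.127.255.255) -> ge-0/0/6
  202.64.0.0/11 (202.64.0.0 - 202.95.255.255) -> ge-0/0/0
  202.88.0.0/13 (202.88.0.0 - 202.95.255.255) -> ge-0/0/12
More-specific entries that do NOT match:
  202.88.148.0/25 (202.88.148.0 - 202.88.148.127) does not contain 202.88.180.18
  202.88.182.0/23 (202.88.182.0 - 202.88.183.255) does not contain 202.88.180.18
  202.88.164.0/23 (202.88.164.0 - 202.88.165.255) does not contain 202.88.180.18
  206.88.180.0/22 (206.88.180.0 - 206.88.183.255) does not contain 202.88.180.18
  202.24.128.0/18 (202.24.128.0 - 202.24.191.255) does not contain 202.88.180.18
  202.72.0.0/16 (202.72.0.0 - 202.72.255.255) does not contain 202.88.180.18
  202.90.0.0/16 (202.90.0.0 - 202.90.255.255) does not contain 202.88.180.18
Longest matching prefix is /13 -> interface ge-0/0/12.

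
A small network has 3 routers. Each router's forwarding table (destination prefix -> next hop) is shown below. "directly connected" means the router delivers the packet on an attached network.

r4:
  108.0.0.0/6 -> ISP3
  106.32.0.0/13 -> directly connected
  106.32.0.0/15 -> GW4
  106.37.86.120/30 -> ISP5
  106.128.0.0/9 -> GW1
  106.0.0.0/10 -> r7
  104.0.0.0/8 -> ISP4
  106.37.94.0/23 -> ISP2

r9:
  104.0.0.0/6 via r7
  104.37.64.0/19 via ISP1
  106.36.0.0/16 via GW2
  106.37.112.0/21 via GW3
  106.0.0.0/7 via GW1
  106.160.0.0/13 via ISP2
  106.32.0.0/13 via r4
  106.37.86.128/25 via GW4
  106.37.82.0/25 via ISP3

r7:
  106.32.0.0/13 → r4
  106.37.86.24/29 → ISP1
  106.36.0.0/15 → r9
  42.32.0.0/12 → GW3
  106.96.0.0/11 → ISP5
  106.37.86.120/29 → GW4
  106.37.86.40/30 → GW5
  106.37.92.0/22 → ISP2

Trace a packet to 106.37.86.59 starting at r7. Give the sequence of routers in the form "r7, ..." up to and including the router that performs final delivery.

r7, r9, r4

At r7: longest match for 106.37.86.59 is 106.36.0.0/15 -> r9
At r9: longest match for 106.37.86.59 is 106.32.0.0/13 -> r4
At r4: longest match for 106.37.86.59 is 106.32.0.0/13 -> directly connected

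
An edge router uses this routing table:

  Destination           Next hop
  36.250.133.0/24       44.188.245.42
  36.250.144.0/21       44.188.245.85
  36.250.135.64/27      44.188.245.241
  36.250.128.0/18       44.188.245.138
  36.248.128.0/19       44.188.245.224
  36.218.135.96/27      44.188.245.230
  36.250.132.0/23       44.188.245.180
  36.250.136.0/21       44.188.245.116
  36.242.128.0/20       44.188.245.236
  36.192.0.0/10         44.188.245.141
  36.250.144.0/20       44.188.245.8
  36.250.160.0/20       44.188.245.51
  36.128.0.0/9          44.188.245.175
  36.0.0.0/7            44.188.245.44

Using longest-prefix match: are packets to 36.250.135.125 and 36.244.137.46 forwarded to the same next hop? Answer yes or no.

36.250.135.125: longest match 36.250.128.0/18 -> 44.188.245.138
36.244.137.46: longest match 36.192.0.0/10 -> 44.188.245.141

no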